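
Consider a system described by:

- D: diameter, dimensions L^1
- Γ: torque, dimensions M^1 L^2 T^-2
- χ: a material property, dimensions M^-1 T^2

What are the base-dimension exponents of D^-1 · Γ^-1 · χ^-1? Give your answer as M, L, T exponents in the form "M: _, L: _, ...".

Collect each base-dimension exponent across the product:
  M: −(0) − (1) − (-1) = 0
  L: −(1) − (2) − (0) = -3
  T: −(0) − (-2) − (2) = 0
So the dimensions are [L⁻³].

M: 0, L: -3, T: 0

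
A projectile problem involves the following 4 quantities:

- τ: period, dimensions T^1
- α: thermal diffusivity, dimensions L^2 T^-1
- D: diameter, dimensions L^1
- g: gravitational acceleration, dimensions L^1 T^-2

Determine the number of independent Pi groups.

There are 4 variables and 2 base dimensions (L, T).
The dimension matrix has rank 2.
Independent dimensionless groups: 4 − 2 = 2.

2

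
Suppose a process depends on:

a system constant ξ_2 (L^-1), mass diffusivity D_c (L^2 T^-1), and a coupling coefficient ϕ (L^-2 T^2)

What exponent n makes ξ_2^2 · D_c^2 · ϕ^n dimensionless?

1

Balance the L exponent: (-2)·n from ϕ, plus 2·(-1) + 2·(2) = 2 from the rest, must sum to zero.
-2n + 2 = 0, so n = 1.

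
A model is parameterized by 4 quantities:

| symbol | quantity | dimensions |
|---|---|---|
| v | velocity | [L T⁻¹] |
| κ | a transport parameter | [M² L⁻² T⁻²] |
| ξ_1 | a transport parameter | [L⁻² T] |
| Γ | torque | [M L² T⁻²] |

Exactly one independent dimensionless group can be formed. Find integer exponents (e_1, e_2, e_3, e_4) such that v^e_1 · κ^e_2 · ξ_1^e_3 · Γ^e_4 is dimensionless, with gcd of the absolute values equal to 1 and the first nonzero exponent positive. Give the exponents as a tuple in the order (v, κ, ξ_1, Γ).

(2, -1, 4, 2)

M: e_1·(0) + e_2·(2) + e_3·(0) + e_4·(1) = 0
L: e_1·(1) + e_2·(-2) + e_3·(-2) + e_4·(2) = 0
T: e_1·(-1) + e_2·(-2) + e_3·(1) + e_4·(-2) = 0
Solving this homogeneous linear system for the smallest-integer solution (first nonzero entry positive) gives (2, -1, 4, 2).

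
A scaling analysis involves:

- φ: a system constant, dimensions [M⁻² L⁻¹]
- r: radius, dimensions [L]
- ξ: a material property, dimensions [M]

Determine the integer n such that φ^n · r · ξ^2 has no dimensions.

1

Balance the M exponent: (-2)·n from φ, plus (0) + 2·(1) = 2 from the rest, must sum to zero.
-2n + 2 = 0, so n = 1.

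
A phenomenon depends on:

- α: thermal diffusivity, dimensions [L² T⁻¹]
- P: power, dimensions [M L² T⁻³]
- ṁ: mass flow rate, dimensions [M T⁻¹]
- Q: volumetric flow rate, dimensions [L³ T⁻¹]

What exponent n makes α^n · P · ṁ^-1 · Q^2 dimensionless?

-4

Balance the L exponent: (2)·n from α, plus (2) − (0) + 2·(3) = 8 from the rest, must sum to zero.
2n + 8 = 0, so n = -4.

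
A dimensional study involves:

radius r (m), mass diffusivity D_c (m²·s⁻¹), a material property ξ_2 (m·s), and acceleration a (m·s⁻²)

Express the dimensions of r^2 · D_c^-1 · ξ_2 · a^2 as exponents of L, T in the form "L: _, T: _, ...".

Collect each base-dimension exponent across the product:
  L: 2·(1) − (2) + (1) + 2·(1) = 3
  T: 2·(0) − (-1) + (1) + 2·(-2) = -2
So the dimensions are [L³ T⁻²].

L: 3, T: -2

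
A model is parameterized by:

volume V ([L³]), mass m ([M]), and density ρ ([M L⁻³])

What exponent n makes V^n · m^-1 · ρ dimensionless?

Balance the L exponent: (3)·n from V, plus −(0) + (-3) = -3 from the rest, must sum to zero.
3n − 3 = 0, so n = 1.

1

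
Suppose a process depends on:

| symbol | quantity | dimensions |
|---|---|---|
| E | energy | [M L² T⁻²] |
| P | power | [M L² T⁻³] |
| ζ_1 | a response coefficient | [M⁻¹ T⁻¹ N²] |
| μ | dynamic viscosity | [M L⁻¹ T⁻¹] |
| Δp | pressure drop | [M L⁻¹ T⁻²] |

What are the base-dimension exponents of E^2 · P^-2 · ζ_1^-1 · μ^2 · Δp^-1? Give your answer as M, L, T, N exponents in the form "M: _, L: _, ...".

Collect each base-dimension exponent across the product:
  M: 2·(1) − 2·(1) − (-1) + 2·(1) − (1) = 2
  L: 2·(2) − 2·(2) − (0) + 2·(-1) − (-1) = -1
  T: 2·(-2) − 2·(-3) − (-1) + 2·(-1) − (-2) = 3
  N: 2·(0) − 2·(0) − (2) + 2·(0) − (0) = -2
So the dimensions are [M² L⁻¹ T³ N⁻²].

M: 2, L: -1, T: 3, N: -2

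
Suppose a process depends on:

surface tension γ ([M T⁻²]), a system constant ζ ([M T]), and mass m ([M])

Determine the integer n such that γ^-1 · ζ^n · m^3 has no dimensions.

Balance the M exponent: (1)·n from ζ, plus −(1) + 3·(1) = 2 from the rest, must sum to zero.
n + 2 = 0, so n = -2.

-2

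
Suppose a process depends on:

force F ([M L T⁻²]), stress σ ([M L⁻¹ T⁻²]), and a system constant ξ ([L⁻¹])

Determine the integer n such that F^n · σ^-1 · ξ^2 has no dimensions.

Balance the M exponent: (1)·n from F, plus −(1) + 2·(0) = -1 from the rest, must sum to zero.
n − 1 = 0, so n = 1.

1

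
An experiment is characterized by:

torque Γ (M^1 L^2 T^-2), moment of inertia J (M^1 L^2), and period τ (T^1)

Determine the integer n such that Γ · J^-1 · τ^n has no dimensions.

2

Balance the T exponent: (1)·n from τ, plus (-2) − (0) = -2 from the rest, must sum to zero.
n − 2 = 0, so n = 2.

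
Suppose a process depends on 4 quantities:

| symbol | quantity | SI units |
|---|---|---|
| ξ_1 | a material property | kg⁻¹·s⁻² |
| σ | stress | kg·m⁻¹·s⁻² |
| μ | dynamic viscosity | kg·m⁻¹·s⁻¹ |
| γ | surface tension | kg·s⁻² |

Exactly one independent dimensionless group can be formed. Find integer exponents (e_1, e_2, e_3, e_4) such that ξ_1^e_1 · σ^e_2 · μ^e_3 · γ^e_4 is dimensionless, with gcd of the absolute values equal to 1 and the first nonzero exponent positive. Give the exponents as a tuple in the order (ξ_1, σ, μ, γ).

M: e_1·(-1) + e_2·(1) + e_3·(1) + e_4·(1) = 0
L: e_1·(0) + e_2·(-1) + e_3·(-1) + e_4·(0) = 0
T: e_1·(-2) + e_2·(-2) + e_3·(-1) + e_4·(-2) = 0
Solving this homogeneous linear system for the smallest-integer solution (first nonzero entry positive) gives (1, -4, 4, 1).

(1, -4, 4, 1)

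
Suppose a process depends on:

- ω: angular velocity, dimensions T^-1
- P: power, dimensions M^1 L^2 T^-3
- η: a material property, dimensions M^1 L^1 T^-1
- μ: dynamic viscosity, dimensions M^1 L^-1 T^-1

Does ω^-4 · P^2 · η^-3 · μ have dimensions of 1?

Sum the exponent of each base dimension across the product:
  M: −4·[ω]_M + 2·[P]_M − 3·[η]_M + [μ]_M = −4·(0) + 2·(1) − 3·(1) + (1) = 0
  L: −4·[ω]_L + 2·[P]_L − 3·[η]_L + [μ]_L = −4·(0) + 2·(2) − 3·(1) + (-1) = 0
  T: −4·[ω]_T + 2·[P]_T − 3·[η]_T + [μ]_T = −4·(-1) + 2·(-3) − 3·(-1) + (-1) = 0
All base exponents vanish — dimensionless.

yes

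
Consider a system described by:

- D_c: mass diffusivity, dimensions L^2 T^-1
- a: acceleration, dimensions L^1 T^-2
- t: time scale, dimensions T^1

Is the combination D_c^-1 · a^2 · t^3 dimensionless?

yes

Sum the exponent of each base dimension across the product:
  M: −[D_c]_M + 2·[a]_M + 3·[t]_M = −(0) + 2·(0) + 3·(0) = 0
  L: −[D_c]_L + 2·[a]_L + 3·[t]_L = −(2) + 2·(1) + 3·(0) = 0
  T: −[D_c]_T + 2·[a]_T + 3·[t]_T = −(-1) + 2·(-2) + 3·(1) = 0
  Θ: −[D_c]_Θ + 2·[a]_Θ + 3·[t]_Θ = −(0) + 2·(0) + 3·(0) = 0
  N: −[D_c]_N + 2·[a]_N + 3·[t]_N = −(0) + 2·(0) + 3·(0) = 0
All base exponents vanish — dimensionless.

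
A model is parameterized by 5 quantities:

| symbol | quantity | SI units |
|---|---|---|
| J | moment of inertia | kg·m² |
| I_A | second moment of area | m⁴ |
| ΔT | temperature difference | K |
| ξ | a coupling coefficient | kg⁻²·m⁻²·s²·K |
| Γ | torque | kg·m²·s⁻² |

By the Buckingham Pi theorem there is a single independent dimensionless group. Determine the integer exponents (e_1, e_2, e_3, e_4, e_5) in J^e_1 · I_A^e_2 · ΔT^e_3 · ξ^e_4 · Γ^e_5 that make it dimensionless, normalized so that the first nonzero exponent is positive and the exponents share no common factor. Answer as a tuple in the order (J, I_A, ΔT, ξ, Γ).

(2, -1, -2, 2, 2)

M: e_1·(1) + e_2·(0) + e_3·(0) + e_4·(-2) + e_5·(1) = 0
L: e_1·(2) + e_2·(4) + e_3·(0) + e_4·(-2) + e_5·(2) = 0
T: e_1·(0) + e_2·(0) + e_3·(0) + e_4·(2) + e_5·(-2) = 0
Θ: e_1·(0) + e_2·(0) + e_3·(1) + e_4·(1) + e_5·(0) = 0
Solving this homogeneous linear system for the smallest-integer solution (first nonzero entry positive) gives (2, -1, -2, 2, 2).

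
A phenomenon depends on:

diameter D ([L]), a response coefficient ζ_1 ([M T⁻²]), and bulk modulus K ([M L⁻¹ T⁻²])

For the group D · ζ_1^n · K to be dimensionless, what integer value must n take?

-1

Balance the M exponent: (1)·n from ζ_1, plus (0) + (1) = 1 from the rest, must sum to zero.
n + 1 = 0, so n = -1.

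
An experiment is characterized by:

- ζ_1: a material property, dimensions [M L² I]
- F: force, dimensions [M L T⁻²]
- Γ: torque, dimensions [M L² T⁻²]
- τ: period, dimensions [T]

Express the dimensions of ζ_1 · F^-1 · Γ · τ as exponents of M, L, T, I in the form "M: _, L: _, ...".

Collect each base-dimension exponent across the product:
  M: (1) − (1) + (1) + (0) = 1
  L: (2) − (1) + (2) + (0) = 3
  T: (0) − (-2) + (-2) + (1) = 1
  I: (1) − (0) + (0) + (0) = 1
So the dimensions are [M L³ T I].

M: 1, L: 3, T: 1, I: 1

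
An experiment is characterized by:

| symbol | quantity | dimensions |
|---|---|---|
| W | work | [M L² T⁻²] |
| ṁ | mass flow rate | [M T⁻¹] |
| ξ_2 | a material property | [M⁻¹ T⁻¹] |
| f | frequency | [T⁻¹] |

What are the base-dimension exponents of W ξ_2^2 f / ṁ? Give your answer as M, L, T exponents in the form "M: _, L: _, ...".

M: -2, L: 2, T: -4

Collect each base-dimension exponent across the product:
  M: (1) − (1) + 2·(-1) + (0) = -2
  L: (2) − (0) + 2·(0) + (0) = 2
  T: (-2) − (-1) + 2·(-1) + (-1) = -4
So the dimensions are [M⁻² L² T⁻⁴].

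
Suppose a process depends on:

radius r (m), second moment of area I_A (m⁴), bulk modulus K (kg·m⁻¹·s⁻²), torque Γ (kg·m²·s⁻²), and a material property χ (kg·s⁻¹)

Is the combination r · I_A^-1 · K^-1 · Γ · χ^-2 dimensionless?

no

Sum the exponent of each base dimension across the product:
  M: [r]_M − [I_A]_M − [K]_M + [Γ]_M − 2·[χ]_M = (0) − (0) − (1) + (1) − 2·(1) = -2
  L: [r]_L − [I_A]_L − [K]_L + [Γ]_L − 2·[χ]_L = (1) − (4) − (-1) + (2) − 2·(0) = 0
  T: [r]_T − [I_A]_T − [K]_T + [Γ]_T − 2·[χ]_T = (0) − (0) − (-2) + (-2) − 2·(-1) = 2
Net dimensions [M⁻² T²] ≠ [1] — not dimensionless.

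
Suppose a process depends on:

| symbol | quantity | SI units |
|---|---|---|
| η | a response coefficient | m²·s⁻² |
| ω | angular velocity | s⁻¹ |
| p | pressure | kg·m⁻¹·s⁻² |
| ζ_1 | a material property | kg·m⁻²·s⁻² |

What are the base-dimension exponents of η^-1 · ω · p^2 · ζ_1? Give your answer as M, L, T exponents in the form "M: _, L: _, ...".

Collect each base-dimension exponent across the product:
  M: −(0) + (0) + 2·(1) + (1) = 3
  L: −(2) + (0) + 2·(-1) + (-2) = -6
  T: −(-2) + (-1) + 2·(-2) + (-2) = -5
So the dimensions are [M³ L⁻⁶ T⁻⁵].

M: 3, L: -6, T: -5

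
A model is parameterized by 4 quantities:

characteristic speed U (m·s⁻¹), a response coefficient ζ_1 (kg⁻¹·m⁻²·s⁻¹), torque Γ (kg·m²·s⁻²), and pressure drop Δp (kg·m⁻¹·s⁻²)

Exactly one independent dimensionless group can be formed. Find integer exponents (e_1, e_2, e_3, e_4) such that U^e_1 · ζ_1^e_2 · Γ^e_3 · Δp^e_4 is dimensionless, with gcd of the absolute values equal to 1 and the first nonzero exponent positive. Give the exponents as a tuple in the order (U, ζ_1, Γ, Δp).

M: e_1·(0) + e_2·(-1) + e_3·(1) + e_4·(1) = 0
L: e_1·(1) + e_2·(-2) + e_3·(2) + e_4·(-1) = 0
T: e_1·(-1) + e_2·(-1) + e_3·(-2) + e_4·(-2) = 0
Solving this homogeneous linear system for the smallest-integer solution (first nonzero entry positive) gives (3, -1, -2, 1).

(3, -1, -2, 1)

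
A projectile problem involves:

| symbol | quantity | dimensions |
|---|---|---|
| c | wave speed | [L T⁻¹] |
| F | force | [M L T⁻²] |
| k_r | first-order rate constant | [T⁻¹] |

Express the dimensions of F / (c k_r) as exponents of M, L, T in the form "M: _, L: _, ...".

Collect each base-dimension exponent across the product:
  M: −(0) + (1) − (0) = 1
  L: −(1) + (1) − (0) = 0
  T: −(-1) + (-2) − (-1) = 0
So the dimensions are [M].

M: 1, L: 0, T: 0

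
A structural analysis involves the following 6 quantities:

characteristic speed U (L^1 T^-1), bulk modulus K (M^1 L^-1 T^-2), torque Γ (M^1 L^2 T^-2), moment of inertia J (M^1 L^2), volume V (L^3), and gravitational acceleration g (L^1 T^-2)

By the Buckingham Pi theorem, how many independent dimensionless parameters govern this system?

There are 6 variables and 3 base dimensions (M, L, T).
The dimension matrix has rank 3.
Independent dimensionless groups: 6 − 3 = 3.

3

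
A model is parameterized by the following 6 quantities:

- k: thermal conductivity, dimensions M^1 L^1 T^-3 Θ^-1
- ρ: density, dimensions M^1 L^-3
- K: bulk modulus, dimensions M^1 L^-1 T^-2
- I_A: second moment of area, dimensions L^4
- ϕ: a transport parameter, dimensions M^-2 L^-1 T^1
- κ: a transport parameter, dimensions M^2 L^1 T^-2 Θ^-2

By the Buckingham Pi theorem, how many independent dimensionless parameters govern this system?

2

There are 6 variables and 4 base dimensions (M, L, T, Θ).
The dimension matrix has rank 4.
Independent dimensionless groups: 6 − 4 = 2.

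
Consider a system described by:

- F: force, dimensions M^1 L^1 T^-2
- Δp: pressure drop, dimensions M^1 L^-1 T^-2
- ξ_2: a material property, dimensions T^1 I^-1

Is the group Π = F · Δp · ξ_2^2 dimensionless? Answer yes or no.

no

Sum the exponent of each base dimension across the product:
  M: [F]_M + [Δp]_M + 2·[ξ_2]_M = (1) + (1) + 2·(0) = 2
  L: [F]_L + [Δp]_L + 2·[ξ_2]_L = (1) + (-1) + 2·(0) = 0
  T: [F]_T + [Δp]_T + 2·[ξ_2]_T = (-2) + (-2) + 2·(1) = -2
  I: [F]_I + [Δp]_I + 2·[ξ_2]_I = (0) + (0) + 2·(-1) = -2
Net dimensions [M² T⁻² I⁻²] ≠ [1] — not dimensionless.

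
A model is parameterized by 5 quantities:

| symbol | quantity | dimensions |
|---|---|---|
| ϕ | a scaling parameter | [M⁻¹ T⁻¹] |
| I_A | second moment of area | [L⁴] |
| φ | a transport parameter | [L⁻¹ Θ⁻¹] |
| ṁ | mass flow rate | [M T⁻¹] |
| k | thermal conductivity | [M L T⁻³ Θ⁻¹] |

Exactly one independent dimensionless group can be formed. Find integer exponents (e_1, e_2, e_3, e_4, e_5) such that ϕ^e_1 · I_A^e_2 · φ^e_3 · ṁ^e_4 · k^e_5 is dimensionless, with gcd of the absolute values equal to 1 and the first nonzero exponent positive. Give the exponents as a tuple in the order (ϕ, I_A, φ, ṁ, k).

M: e_1·(-1) + e_2·(0) + e_3·(0) + e_4·(1) + e_5·(1) = 0
L: e_1·(0) + e_2·(4) + e_3·(-1) + e_4·(0) + e_5·(1) = 0
T: e_1·(-1) + e_2·(0) + e_3·(0) + e_4·(-1) + e_5·(-3) = 0
Θ: e_1·(0) + e_2·(0) + e_3·(-1) + e_4·(0) + e_5·(-1) = 0
Solving this homogeneous linear system for the smallest-integer solution (first nonzero entry positive) gives (2, 1, 2, 4, -2).

(2, 1, 2, 4, -2)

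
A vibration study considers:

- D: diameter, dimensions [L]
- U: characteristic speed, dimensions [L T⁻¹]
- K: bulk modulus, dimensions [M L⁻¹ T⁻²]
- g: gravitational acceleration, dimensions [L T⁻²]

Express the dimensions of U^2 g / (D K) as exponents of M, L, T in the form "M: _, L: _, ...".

Collect each base-dimension exponent across the product:
  M: −(0) + 2·(0) − (1) + (0) = -1
  L: −(1) + 2·(1) − (-1) + (1) = 3
  T: −(0) + 2·(-1) − (-2) + (-2) = -2
So the dimensions are [M⁻¹ L³ T⁻²].

M: -1, L: 3, T: -2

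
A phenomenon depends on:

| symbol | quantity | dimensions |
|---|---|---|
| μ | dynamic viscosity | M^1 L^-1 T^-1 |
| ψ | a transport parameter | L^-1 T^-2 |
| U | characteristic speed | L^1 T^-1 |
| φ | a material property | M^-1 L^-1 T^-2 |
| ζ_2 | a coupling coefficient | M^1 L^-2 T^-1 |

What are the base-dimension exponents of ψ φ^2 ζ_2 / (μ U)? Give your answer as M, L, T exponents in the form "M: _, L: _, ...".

Collect each base-dimension exponent across the product:
  M: −(1) + (0) − (0) + 2·(-1) + (1) = -2
  L: −(-1) + (-1) − (1) + 2·(-1) + (-2) = -5
  T: −(-1) + (-2) − (-1) + 2·(-2) + (-1) = -5
So the dimensions are [M⁻² L⁻⁵ T⁻⁵].

M: -2, L: -5, T: -5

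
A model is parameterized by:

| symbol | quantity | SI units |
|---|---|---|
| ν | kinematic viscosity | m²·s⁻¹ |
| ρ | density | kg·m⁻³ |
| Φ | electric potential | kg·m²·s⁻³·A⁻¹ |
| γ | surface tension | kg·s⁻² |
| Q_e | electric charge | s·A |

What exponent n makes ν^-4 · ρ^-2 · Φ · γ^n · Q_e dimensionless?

1

Balance the M exponent: (1)·n from γ, plus −4·(0) − 2·(1) + (1) + (0) = -1 from the rest, must sum to zero.
n − 1 = 0, so n = 1.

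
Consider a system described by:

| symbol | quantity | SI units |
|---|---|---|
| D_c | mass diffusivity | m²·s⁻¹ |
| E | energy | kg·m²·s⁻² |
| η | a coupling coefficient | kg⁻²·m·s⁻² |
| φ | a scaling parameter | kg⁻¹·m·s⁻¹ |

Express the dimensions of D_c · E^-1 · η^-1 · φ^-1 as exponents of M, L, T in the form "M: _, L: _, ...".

Collect each base-dimension exponent across the product:
  M: (0) − (1) − (-2) − (-1) = 2
  L: (2) − (2) − (1) − (1) = -2
  T: (-1) − (-2) − (-2) − (-1) = 4
So the dimensions are [M² L⁻² T⁴].

M: 2, L: -2, T: 4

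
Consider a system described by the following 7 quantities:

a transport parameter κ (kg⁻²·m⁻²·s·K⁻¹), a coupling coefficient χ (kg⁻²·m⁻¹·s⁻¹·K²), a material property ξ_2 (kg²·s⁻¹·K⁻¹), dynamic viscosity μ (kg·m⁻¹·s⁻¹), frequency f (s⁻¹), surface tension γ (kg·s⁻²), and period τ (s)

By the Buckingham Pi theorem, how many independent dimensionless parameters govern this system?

3

There are 7 variables and 4 base dimensions (M, L, T, Θ).
The dimension matrix has rank 4.
Independent dimensionless groups: 7 − 4 = 3.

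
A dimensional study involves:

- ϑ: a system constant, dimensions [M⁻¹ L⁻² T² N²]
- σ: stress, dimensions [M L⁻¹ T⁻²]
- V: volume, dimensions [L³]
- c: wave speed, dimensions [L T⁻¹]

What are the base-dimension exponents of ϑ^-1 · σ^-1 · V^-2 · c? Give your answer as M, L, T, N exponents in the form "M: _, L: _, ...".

Collect each base-dimension exponent across the product:
  M: −(-1) − (1) − 2·(0) + (0) = 0
  L: −(-2) − (-1) − 2·(3) + (1) = -2
  T: −(2) − (-2) − 2·(0) + (-1) = -1
  N: −(2) − (0) − 2·(0) + (0) = -2
So the dimensions are [L⁻² T⁻¹ N⁻²].

M: 0, L: -2, T: -1, N: -2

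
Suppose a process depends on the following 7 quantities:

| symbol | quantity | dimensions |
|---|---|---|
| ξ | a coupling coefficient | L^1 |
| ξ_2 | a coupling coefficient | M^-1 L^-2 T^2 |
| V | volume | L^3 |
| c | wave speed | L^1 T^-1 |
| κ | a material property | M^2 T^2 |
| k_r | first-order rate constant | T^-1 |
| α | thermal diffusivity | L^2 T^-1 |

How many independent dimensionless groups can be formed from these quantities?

4

There are 7 variables and 3 base dimensions (M, L, T).
The dimension matrix has rank 3.
Independent dimensionless groups: 7 − 3 = 4.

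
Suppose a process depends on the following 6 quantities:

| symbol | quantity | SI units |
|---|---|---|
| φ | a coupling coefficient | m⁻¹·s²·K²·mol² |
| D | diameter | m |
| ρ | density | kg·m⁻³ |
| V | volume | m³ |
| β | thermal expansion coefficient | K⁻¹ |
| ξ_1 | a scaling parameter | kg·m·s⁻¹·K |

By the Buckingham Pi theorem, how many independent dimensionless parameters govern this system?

There are 6 variables and 5 base dimensions (M, L, T, Θ, N).
The dimension matrix has rank 5.
Independent dimensionless groups: 6 − 5 = 1.

1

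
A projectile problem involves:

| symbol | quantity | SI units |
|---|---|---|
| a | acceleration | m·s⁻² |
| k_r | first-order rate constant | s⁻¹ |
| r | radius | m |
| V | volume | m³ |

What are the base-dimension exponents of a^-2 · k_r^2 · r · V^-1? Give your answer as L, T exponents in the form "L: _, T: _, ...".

Collect each base-dimension exponent across the product:
  L: −2·(1) + 2·(0) + (1) − (3) = -4
  T: −2·(-2) + 2·(-1) + (0) − (0) = 2
So the dimensions are [L⁻⁴ T²].

L: -4, T: 2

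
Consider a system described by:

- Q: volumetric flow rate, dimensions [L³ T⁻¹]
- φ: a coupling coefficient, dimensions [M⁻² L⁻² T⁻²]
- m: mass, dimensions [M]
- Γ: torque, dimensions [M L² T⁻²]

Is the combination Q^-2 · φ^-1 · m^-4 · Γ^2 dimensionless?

Sum the exponent of each base dimension across the product:
  M: −2·[Q]_M − [φ]_M − 4·[m]_M + 2·[Γ]_M = −2·(0) − (-2) − 4·(1) + 2·(1) = 0
  L: −2·[Q]_L − [φ]_L − 4·[m]_L + 2·[Γ]_L = −2·(3) − (-2) − 4·(0) + 2·(2) = 0
  T: −2·[Q]_T − [φ]_T − 4·[m]_T + 2·[Γ]_T = −2·(-1) − (-2) − 4·(0) + 2·(-2) = 0
All base exponents vanish — dimensionless.

yes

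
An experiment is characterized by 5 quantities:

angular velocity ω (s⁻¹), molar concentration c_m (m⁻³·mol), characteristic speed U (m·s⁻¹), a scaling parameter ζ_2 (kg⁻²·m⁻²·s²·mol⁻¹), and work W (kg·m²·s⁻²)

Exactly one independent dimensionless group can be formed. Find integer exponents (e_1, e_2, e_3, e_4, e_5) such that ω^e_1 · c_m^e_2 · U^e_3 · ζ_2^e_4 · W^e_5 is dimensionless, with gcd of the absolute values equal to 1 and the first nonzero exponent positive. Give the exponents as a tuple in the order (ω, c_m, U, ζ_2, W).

(3, -1, -1, -1, -2)

M: e_1·(0) + e_2·(0) + e_3·(0) + e_4·(-2) + e_5·(1) = 0
L: e_1·(0) + e_2·(-3) + e_3·(1) + e_4·(-2) + e_5·(2) = 0
T: e_1·(-1) + e_2·(0) + e_3·(-1) + e_4·(2) + e_5·(-2) = 0
N: e_1·(0) + e_2·(1) + e_3·(0) + e_4·(-1) + e_5·(0) = 0
Solving this homogeneous linear system for the smallest-integer solution (first nonzero entry positive) gives (3, -1, -1, -1, -2).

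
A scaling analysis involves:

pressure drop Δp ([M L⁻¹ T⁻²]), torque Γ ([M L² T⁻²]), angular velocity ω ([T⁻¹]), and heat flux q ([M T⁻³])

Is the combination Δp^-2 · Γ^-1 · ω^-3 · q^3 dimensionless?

yes

Sum the exponent of each base dimension across the product:
  M: −2·[Δp]_M − [Γ]_M − 3·[ω]_M + 3·[q]_M = −2·(1) − (1) − 3·(0) + 3·(1) = 0
  L: −2·[Δp]_L − [Γ]_L − 3·[ω]_L + 3·[q]_L = −2·(-1) − (2) − 3·(0) + 3·(0) = 0
  T: −2·[Δp]_T − [Γ]_T − 3·[ω]_T + 3·[q]_T = −2·(-2) − (-2) − 3·(-1) + 3·(-3) = 0
All base exponents vanish — dimensionless.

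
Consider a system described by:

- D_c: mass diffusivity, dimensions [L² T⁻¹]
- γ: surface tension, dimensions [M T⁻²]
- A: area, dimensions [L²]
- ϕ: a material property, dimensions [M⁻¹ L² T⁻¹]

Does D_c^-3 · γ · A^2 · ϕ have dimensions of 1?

yes

Sum the exponent of each base dimension across the product:
  M: −3·[D_c]_M + [γ]_M + 2·[A]_M + [ϕ]_M = −3·(0) + (1) + 2·(0) + (-1) = 0
  L: −3·[D_c]_L + [γ]_L + 2·[A]_L + [ϕ]_L = −3·(2) + (0) + 2·(2) + (2) = 0
  T: −3·[D_c]_T + [γ]_T + 2·[A]_T + [ϕ]_T = −3·(-1) + (-2) + 2·(0) + (-1) = 0
All base exponents vanish — dimensionless.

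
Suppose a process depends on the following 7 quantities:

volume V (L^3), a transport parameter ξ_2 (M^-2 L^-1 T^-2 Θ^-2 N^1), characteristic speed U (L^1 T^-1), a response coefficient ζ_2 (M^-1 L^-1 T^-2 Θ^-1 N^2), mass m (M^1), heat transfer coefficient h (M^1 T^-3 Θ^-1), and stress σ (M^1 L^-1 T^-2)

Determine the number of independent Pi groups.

2

There are 7 variables and 5 base dimensions (M, L, T, Θ, N).
The dimension matrix has rank 5.
Independent dimensionless groups: 7 − 5 = 2.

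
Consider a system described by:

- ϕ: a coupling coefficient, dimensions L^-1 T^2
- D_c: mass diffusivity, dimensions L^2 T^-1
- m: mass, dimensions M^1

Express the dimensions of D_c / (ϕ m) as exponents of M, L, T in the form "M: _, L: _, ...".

M: -1, L: 3, T: -3

Collect each base-dimension exponent across the product:
  M: −(0) + (0) − (1) = -1
  L: −(-1) + (2) − (0) = 3
  T: −(2) + (-1) − (0) = -3
So the dimensions are [M⁻¹ L³ T⁻³].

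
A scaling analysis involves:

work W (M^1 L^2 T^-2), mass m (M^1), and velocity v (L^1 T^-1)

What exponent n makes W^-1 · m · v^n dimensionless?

2

Balance the L exponent: (1)·n from v, plus −(2) + (0) = -2 from the rest, must sum to zero.
n − 2 = 0, so n = 2.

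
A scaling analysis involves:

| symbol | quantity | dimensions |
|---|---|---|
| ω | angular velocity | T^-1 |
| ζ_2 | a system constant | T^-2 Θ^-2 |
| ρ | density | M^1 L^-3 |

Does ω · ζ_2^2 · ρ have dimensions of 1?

no

Sum the exponent of each base dimension across the product:
  M: [ω]_M + 2·[ζ_2]_M + [ρ]_M = (0) + 2·(0) + (1) = 1
  L: [ω]_L + 2·[ζ_2]_L + [ρ]_L = (0) + 2·(0) + (-3) = -3
  T: [ω]_T + 2·[ζ_2]_T + [ρ]_T = (-1) + 2·(-2) + (0) = -5
  Θ: [ω]_Θ + 2·[ζ_2]_Θ + [ρ]_Θ = (0) + 2·(-2) + (0) = -4
Net dimensions [M L⁻³ T⁻⁵ Θ⁻⁴] ≠ [1] — not dimensionless.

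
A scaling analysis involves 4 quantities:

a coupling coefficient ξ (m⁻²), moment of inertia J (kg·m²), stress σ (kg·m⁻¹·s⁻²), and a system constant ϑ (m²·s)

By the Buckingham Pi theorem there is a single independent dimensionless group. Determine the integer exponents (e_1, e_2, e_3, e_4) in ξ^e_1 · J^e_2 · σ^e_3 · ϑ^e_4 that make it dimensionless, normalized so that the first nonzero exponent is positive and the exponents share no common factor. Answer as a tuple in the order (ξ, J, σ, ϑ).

(1, -2, 2, 4)

M: e_1·(0) + e_2·(1) + e_3·(1) + e_4·(0) = 0
L: e_1·(-2) + e_2·(2) + e_3·(-1) + e_4·(2) = 0
T: e_1·(0) + e_2·(0) + e_3·(-2) + e_4·(1) = 0
Solving this homogeneous linear system for the smallest-integer solution (first nonzero entry positive) gives (1, -2, 2, 4).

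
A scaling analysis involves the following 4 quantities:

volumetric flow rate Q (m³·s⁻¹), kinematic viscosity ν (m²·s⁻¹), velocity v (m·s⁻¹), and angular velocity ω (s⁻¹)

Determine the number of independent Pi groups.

There are 4 variables and 2 base dimensions (L, T).
The dimension matrix has rank 2.
Independent dimensionless groups: 4 − 2 = 2.

2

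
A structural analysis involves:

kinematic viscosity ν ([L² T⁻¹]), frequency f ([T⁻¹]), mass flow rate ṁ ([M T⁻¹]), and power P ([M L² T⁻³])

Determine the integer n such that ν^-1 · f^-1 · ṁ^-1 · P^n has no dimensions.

1

Balance the M exponent: (1)·n from P, plus −(0) − (0) − (1) = -1 from the rest, must sum to zero.
n − 1 = 0, so n = 1.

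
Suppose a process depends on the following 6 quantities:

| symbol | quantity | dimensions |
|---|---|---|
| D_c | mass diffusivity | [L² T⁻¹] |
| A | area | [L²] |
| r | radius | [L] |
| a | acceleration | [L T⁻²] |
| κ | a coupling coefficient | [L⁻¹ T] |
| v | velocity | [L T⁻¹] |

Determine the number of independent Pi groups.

4

There are 6 variables and 2 base dimensions (L, T).
The dimension matrix has rank 2.
Independent dimensionless groups: 6 − 2 = 4.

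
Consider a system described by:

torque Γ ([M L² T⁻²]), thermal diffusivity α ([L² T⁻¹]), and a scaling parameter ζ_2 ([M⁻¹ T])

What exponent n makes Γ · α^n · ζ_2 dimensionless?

Balance the L exponent: (2)·n from α, plus (2) + (0) = 2 from the rest, must sum to zero.
2n + 2 = 0, so n = -1.

-1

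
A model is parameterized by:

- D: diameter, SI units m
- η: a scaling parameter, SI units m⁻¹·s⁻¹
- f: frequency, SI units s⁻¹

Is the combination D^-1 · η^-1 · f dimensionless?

Sum the exponent of each base dimension across the product:
  L: −[D]_L − [η]_L + [f]_L = −(1) − (-1) + (0) = 0
  T: −[D]_T − [η]_T + [f]_T = −(0) − (-1) + (-1) = 0
All base exponents vanish — dimensionless.

yes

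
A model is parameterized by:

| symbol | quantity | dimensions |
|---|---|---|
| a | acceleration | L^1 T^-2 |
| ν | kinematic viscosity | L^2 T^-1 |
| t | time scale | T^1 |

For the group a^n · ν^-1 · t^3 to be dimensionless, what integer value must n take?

Balance the L exponent: (1)·n from a, plus −(2) + 3·(0) = -2 from the rest, must sum to zero.
n − 2 = 0, so n = 2.

2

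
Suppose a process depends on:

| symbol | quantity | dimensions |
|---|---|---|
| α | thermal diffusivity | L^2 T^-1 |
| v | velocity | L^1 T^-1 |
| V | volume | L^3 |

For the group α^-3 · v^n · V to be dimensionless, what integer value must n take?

3

Balance the L exponent: (1)·n from v, plus −3·(2) + (3) = -3 from the rest, must sum to zero.
n − 3 = 0, so n = 3.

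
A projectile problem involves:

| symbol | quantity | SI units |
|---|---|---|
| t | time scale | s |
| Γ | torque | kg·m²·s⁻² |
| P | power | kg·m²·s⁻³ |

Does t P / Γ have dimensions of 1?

Sum the exponent of each base dimension across the product:
  M: [t]_M − [Γ]_M + [P]_M = (0) − (1) + (1) = 0
  L: [t]_L − [Γ]_L + [P]_L = (0) − (2) + (2) = 0
  T: [t]_T − [Γ]_T + [P]_T = (1) − (-2) + (-3) = 0
All base exponents vanish — dimensionless.

yes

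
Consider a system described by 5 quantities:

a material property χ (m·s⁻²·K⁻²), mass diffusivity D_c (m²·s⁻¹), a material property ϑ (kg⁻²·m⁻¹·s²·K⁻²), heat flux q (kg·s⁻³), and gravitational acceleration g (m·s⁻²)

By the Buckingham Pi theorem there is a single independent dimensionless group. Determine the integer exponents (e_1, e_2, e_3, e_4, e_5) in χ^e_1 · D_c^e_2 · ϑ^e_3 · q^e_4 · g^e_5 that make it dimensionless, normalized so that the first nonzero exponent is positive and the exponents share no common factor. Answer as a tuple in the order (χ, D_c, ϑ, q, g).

(1, -2, -1, -2, 2)

M: e_1·(0) + e_2·(0) + e_3·(-2) + e_4·(1) + e_5·(0) = 0
L: e_1·(1) + e_2·(2) + e_3·(-1) + e_4·(0) + e_5·(1) = 0
T: e_1·(-2) + e_2·(-1) + e_3·(2) + e_4·(-3) + e_5·(-2) = 0
Θ: e_1·(-2) + e_2·(0) + e_3·(-2) + e_4·(0) + e_5·(0) = 0
Solving this homogeneous linear system for the smallest-integer solution (first nonzero entry positive) gives (1, -2, -1, -2, 2).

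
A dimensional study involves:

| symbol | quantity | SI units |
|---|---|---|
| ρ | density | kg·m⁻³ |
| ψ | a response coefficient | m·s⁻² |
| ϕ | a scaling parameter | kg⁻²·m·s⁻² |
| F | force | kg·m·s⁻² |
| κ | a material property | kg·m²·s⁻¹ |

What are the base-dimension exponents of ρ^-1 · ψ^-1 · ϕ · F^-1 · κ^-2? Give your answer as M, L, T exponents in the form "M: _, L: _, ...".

M: -6, L: -2, T: 4

Collect each base-dimension exponent across the product:
  M: −(1) − (0) + (-2) − (1) − 2·(1) = -6
  L: −(-3) − (1) + (1) − (1) − 2·(2) = -2
  T: −(0) − (-2) + (-2) − (-2) − 2·(-1) = 4
So the dimensions are [M⁻⁶ L⁻² T⁴].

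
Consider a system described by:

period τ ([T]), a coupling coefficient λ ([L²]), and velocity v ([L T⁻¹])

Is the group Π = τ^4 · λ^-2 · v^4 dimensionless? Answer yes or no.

yes

Sum the exponent of each base dimension across the product:
  L: 4·[τ]_L − 2·[λ]_L + 4·[v]_L = 4·(0) − 2·(2) + 4·(1) = 0
  T: 4·[τ]_T − 2·[λ]_T + 4·[v]_T = 4·(1) − 2·(0) + 4·(-1) = 0
All base exponents vanish — dimensionless.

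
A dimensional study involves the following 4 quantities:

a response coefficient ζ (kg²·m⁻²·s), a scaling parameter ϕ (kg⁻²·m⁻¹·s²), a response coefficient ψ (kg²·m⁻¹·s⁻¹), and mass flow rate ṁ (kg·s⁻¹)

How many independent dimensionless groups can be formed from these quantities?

1

There are 4 variables and 3 base dimensions (M, L, T).
The dimension matrix has rank 3.
Independent dimensionless groups: 4 − 3 = 1.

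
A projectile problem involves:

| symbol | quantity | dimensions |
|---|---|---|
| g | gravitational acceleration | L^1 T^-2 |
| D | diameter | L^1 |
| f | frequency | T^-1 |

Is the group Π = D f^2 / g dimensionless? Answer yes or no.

yes

Sum the exponent of each base dimension across the product:
  L: −[g]_L + [D]_L + 2·[f]_L = −(1) + (1) + 2·(0) = 0
  T: −[g]_T + [D]_T + 2·[f]_T = −(-2) + (0) + 2·(-1) = 0
All base exponents vanish — dimensionless.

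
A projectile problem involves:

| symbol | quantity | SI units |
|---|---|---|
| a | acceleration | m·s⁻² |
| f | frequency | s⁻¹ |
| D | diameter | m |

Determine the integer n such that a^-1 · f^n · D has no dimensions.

Balance the T exponent: (-1)·n from f, plus −(-2) + (0) = 2 from the rest, must sum to zero.
−n + 2 = 0, so n = 2.

2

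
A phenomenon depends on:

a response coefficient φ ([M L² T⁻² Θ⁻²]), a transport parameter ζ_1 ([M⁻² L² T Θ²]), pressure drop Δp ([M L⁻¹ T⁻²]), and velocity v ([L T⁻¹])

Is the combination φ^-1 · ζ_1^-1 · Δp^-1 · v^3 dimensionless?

Sum the exponent of each base dimension across the product:
  M: −[φ]_M − [ζ_1]_M − [Δp]_M + 3·[v]_M = −(1) − (-2) − (1) + 3·(0) = 0
  L: −[φ]_L − [ζ_1]_L − [Δp]_L + 3·[v]_L = −(2) − (2) − (-1) + 3·(1) = 0
  T: −[φ]_T − [ζ_1]_T − [Δp]_T + 3·[v]_T = −(-2) − (1) − (-2) + 3·(-1) = 0
  Θ: −[φ]_Θ − [ζ_1]_Θ − [Δp]_Θ + 3·[v]_Θ = −(-2) − (2) − (0) + 3·(0) = 0
All base exponents vanish — dimensionless.

yes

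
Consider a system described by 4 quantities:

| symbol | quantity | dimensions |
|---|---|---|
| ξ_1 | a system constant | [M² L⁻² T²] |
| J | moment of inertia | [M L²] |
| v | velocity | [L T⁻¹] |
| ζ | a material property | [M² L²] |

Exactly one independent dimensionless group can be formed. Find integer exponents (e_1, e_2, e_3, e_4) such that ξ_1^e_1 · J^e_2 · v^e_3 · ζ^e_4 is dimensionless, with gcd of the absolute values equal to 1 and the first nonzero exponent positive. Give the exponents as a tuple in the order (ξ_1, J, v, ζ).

(1, 2, 2, -2)

M: e_1·(2) + e_2·(1) + e_3·(0) + e_4·(2) = 0
L: e_1·(-2) + e_2·(2) + e_3·(1) + e_4·(2) = 0
T: e_1·(2) + e_2·(0) + e_3·(-1) + e_4·(0) = 0
Solving this homogeneous linear system for the smallest-integer solution (first nonzero entry positive) gives (1, 2, 2, -2).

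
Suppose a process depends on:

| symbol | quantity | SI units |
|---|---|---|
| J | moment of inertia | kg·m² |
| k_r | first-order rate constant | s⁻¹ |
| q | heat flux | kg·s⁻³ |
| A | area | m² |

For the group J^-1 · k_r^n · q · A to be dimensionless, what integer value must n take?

-3

Balance the T exponent: (-1)·n from k_r, plus −(0) + (-3) + (0) = -3 from the rest, must sum to zero.
−n − 3 = 0, so n = -3.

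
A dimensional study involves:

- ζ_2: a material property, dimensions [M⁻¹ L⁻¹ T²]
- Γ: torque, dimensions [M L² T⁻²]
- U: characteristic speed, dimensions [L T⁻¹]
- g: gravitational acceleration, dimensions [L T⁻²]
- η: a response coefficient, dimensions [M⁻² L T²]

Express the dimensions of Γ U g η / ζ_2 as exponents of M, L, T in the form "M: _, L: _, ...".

Collect each base-dimension exponent across the product:
  M: −(-1) + (1) + (0) + (0) + (-2) = 0
  L: −(-1) + (2) + (1) + (1) + (1) = 6
  T: −(2) + (-2) + (-1) + (-2) + (2) = -5
So the dimensions are [L⁶ T⁻⁵].

M: 0, L: 6, T: -5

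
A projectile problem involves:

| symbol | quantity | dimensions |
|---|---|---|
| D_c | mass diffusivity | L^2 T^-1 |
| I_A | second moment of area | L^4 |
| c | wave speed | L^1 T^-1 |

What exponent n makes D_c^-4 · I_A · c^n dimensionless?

Balance the L exponent: (1)·n from c, plus −4·(2) + (4) = -4 from the rest, must sum to zero.
n − 4 = 0, so n = 4.

4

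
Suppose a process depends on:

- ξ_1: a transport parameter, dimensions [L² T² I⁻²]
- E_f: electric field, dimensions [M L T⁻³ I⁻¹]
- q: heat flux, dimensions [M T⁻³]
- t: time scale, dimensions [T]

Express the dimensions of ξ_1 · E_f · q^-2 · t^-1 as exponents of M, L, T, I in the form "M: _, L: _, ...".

Collect each base-dimension exponent across the product:
  M: (0) + (1) − 2·(1) − (0) = -1
  L: (2) + (1) − 2·(0) − (0) = 3
  T: (2) + (-3) − 2·(-3) − (1) = 4
  I: (-2) + (-1) − 2·(0) − (0) = -3
So the dimensions are [M⁻¹ L³ T⁴ I⁻³].

M: -1, L: 3, T: 4, I: -3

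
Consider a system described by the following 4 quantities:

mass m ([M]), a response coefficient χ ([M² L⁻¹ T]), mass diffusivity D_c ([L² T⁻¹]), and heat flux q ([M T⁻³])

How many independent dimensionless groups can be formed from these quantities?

There are 4 variables and 3 base dimensions (M, L, T).
The dimension matrix has rank 3.
Independent dimensionless groups: 4 − 3 = 1.

1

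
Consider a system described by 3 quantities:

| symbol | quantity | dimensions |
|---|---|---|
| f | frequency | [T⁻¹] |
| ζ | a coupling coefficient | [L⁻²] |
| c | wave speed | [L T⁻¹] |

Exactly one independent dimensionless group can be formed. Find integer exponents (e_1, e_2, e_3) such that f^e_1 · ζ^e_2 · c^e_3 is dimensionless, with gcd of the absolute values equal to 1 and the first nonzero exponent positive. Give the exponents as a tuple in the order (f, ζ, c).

L: e_1·(0) + e_2·(-2) + e_3·(1) = 0
T: e_1·(-1) + e_2·(0) + e_3·(-1) = 0
Solving this homogeneous linear system for the smallest-integer solution (first nonzero entry positive) gives (2, -1, -2).

(2, -1, -2)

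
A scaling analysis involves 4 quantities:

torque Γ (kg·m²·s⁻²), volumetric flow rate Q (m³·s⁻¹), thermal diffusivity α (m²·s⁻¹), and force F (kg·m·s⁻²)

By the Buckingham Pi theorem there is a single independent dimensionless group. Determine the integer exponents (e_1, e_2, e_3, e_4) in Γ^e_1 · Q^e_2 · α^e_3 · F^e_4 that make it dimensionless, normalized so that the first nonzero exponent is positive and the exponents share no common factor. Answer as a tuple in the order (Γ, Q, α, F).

M: e_1·(1) + e_2·(0) + e_3·(0) + e_4·(1) = 0
L: e_1·(2) + e_2·(3) + e_3·(2) + e_4·(1) = 0
T: e_1·(-2) + e_2·(-1) + e_3·(-1) + e_4·(-2) = 0
Solving this homogeneous linear system for the smallest-integer solution (first nonzero entry positive) gives (1, -1, 1, -1).

(1, -1, 1, -1)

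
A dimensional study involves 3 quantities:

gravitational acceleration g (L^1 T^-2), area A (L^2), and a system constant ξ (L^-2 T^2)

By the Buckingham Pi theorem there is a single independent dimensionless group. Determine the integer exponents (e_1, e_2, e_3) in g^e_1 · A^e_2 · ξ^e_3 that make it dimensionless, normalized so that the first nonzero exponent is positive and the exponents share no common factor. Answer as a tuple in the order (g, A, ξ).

(2, 1, 2)

L: e_1·(1) + e_2·(2) + e_3·(-2) = 0
T: e_1·(-2) + e_2·(0) + e_3·(2) = 0
Solving this homogeneous linear system for the smallest-integer solution (first nonzero entry positive) gives (2, 1, 2).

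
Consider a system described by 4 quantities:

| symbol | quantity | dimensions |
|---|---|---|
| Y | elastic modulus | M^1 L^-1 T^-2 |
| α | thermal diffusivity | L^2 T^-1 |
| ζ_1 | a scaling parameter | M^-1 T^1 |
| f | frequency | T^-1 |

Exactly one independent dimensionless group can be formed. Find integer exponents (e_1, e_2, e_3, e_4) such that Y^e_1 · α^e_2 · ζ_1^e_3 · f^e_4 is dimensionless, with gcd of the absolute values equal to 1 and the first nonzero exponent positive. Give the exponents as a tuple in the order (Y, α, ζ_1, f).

(2, 1, 2, -3)

M: e_1·(1) + e_2·(0) + e_3·(-1) + e_4·(0) = 0
L: e_1·(-1) + e_2·(2) + e_3·(0) + e_4·(0) = 0
T: e_1·(-2) + e_2·(-1) + e_3·(1) + e_4·(-1) = 0
Solving this homogeneous linear system for the smallest-integer solution (first nonzero entry positive) gives (2, 1, 2, -3).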